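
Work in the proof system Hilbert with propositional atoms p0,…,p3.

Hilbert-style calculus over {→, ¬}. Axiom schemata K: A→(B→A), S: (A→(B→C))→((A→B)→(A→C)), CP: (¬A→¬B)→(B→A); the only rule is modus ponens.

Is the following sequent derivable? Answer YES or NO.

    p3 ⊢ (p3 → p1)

Enumerate valuations to refute Γ ⊢ Δ:
  v=0000: Γ:[p3=F] Δ:[(p3 → p1)=T] refutes=False
  v=0001: Γ:[p3=T] Δ:[(p3 → p1)=F] refutes=True  ← countermodel

Result: NO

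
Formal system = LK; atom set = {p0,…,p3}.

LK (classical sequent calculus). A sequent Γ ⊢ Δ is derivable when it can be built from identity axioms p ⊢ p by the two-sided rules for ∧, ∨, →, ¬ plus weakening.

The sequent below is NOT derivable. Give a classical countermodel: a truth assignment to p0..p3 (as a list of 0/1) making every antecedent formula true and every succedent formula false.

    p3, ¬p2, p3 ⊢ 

Enumerate valuations to refute Γ ⊢ Δ:
  v=0000: Γ:[p3=F, ¬p2=T, p3=F] Δ:[] refutes=False
  v=0001: Γ:[p3=T, ¬p2=T, p3=T] Δ:[] refutes=True  ← countermodel

Result: [0, 0, 0, 1]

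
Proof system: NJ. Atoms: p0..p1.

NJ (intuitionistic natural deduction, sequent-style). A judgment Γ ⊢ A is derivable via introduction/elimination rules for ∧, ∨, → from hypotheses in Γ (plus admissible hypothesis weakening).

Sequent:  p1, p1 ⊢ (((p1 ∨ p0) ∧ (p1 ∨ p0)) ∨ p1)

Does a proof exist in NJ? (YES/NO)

Derivation trace:
[∨I₁] p1, p1 ⊢ (((p1 ∨ p0) ∧ (p1 ∨ p0)) ∨ p1)
  [Wk] p1, p1 ⊢ ((p1 ∨ p0) ∧ (p1 ∨ p0))
    [∧I] p1 ⊢ ((p1 ∨ p0) ∧ (p1 ∨ p0))
      [∨I₁] p1 ⊢ (p1 ∨ p0)
        [Ax] p1 ⊢ p1
      [∨I₁] p1 ⊢ (p1 ∨ p0)
        [Ax] p1 ⊢ p1

Result: YES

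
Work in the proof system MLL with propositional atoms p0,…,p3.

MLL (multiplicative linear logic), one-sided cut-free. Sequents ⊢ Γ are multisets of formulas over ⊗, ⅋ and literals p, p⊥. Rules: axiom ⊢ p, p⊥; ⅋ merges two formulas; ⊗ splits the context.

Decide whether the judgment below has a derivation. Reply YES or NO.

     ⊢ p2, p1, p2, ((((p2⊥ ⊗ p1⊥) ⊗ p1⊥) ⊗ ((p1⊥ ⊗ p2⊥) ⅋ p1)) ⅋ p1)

Derivation (root first):
[⅋]  ⊢ p2, p1, p2, ((((p2⊥ ⊗ p1⊥) ⊗ p1⊥) ⊗ ((p1⊥ ⊗ p2⊥) ⅋ p1)) ⅋ p1)
  [⊗]  ⊢ p2, p1, p1, p2, (((p2⊥ ⊗ p1⊥) ⊗ p1⊥) ⊗ ((p1⊥ ⊗ p2⊥) ⅋ p1))
    [⊗]  ⊢ p2, p1, p1, ((p2⊥ ⊗ p1⊥) ⊗ p1⊥)
      [⊗]  ⊢ p2, p1, (p2⊥ ⊗ p1⊥)
        [Ax]  ⊢ p2, p2⊥
        [Ax]  ⊢ p1, p1⊥
      [Ax]  ⊢ p1, p1⊥
    [⅋]  ⊢ p2, ((p1⊥ ⊗ p2⊥) ⅋ p1)
      [⊗]  ⊢ p1, p2, (p1⊥ ⊗ p2⊥)
        [Ax]  ⊢ p1, p1⊥
        [Ax]  ⊢ p2, p2⊥

Result: YES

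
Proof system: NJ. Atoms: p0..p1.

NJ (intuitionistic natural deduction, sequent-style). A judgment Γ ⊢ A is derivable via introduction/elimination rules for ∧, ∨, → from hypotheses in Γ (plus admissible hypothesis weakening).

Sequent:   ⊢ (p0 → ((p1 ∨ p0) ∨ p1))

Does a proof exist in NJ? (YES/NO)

Derivation trace:
[→I]  ⊢ (p0 → ((p1 ∨ p0) ∨ p1))
  [∨I₁] p0 ⊢ ((p1 ∨ p0) ∨ p1)
    [∨I₂] p0 ⊢ (p1 ∨ p0)
      [Ax] p0 ⊢ p0

Result: YES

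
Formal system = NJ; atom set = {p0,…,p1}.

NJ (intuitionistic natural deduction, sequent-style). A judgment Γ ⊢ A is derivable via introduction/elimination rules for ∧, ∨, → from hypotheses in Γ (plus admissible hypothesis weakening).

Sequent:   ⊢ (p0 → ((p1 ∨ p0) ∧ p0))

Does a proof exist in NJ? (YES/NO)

Proof tree:
[→I]  ⊢ (p0 → ((p1 ∨ p0) ∧ p0))
  [∧I] p0 ⊢ ((p1 ∨ p0) ∧ p0)
    [∨I₂] p0 ⊢ (p1 ∨ p0)
      [Ax] p0 ⊢ p0
    [Ax] p0 ⊢ p0

Result: YES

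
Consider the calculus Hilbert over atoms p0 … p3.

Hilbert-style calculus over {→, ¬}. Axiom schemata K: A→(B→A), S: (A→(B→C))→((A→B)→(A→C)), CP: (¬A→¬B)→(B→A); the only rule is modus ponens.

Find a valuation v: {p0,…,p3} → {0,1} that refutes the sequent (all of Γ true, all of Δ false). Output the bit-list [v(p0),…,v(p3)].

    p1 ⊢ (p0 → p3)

Truth-table refutation:
  v=0000: Γ:[p1=F] Δ:[(p0 → p3)=T] refutes=False
  v=0001: Γ:[p1=F] Δ:[(p0 → p3)=T] refutes=False
  v=0010: Γ:[p1=F] Δ:[(p0 → p3)=T] refutes=False
  v=0011: Γ:[p1=F] Δ:[(p0 → p3)=T] refutes=False
  v=0100: Γ:[p1=T] Δ:[(p0 → p3)=T] refutes=False
  v=0101: Γ:[p1=T] Δ:[(p0 → p3)=T] refutes=False
  v=0110: Γ:[p1=T] Δ:[(p0 → p3)=T] refutes=False
  v=0111: Γ:[p1=T] Δ:[(p0 → p3)=T] refutes=False
  v=1000: Γ:[p1=F] Δ:[(p0 → p3)=F] refutes=False
  v=1001: Γ:[p1=F] Δ:[(p0 → p3)=T] refutes=False
  v=1010: Γ:[p1=F] Δ:[(p0 → p3)=F] refutes=False
  v=1011: Γ:[p1=F] Δ:[(p0 → p3)=T] refutes=False
  v=1100: Γ:[p1=T] Δ:[(p0 → p3)=F] refutes=True  ← countermodel

Result: [1, 1, 0, 0]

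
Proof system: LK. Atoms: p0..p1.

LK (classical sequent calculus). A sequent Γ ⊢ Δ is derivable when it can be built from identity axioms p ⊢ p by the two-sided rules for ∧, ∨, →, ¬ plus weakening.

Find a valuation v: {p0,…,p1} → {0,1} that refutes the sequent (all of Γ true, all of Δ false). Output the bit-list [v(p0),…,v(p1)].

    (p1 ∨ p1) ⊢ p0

Search for a countermodel by truth-table:
  v=00: Γ:[(p1 ∨ p1)=F] Δ:[p0=F] refutes=False
  v=01: Γ:[(p1 ∨ p1)=T] Δ:[p0=F] refutes=True  ← countermodel

Result: [0, 1]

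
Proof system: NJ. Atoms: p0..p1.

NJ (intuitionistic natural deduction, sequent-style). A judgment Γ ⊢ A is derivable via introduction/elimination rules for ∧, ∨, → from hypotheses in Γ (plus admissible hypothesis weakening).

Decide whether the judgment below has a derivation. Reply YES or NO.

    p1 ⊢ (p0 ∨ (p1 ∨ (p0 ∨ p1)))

Proof tree:
[∨I₂] p1 ⊢ (p0 ∨ (p1 ∨ (p0 ∨ p1)))
  [∨I₂] p1 ⊢ (p1 ∨ (p0 ∨ p1))
    [∨I₂] p1 ⊢ (p0 ∨ p1)
      [Ax] p1 ⊢ p1

Result: YES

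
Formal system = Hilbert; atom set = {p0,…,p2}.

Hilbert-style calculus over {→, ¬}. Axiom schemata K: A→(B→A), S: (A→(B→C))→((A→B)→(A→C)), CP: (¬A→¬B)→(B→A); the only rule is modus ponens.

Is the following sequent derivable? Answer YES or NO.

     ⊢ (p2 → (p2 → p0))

Search for a countermodel by truth-table:
  v=000: Γ:[] Δ:[(p2 → (p2 → p0))=T] refutes=False
  v=001: Γ:[] Δ:[(p2 → (p2 → p0))=F] refutes=True  ← countermodel

Result: NO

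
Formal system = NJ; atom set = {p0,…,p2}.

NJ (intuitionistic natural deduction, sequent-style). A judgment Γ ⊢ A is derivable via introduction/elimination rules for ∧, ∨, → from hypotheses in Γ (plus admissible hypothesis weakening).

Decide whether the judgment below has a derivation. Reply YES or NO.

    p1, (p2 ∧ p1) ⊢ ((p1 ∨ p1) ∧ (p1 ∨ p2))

Derivation (root first):
[∧I] p1, (p2 ∧ p1) ⊢ ((p1 ∨ p1) ∧ (p1 ∨ p2))
  [∨I₁] p1 ⊢ (p1 ∨ p1)
    [Ax] p1 ⊢ p1
  [∨I₁] p1, (p2 ∧ p1) ⊢ (p1 ∨ p2)
    [Wk] p1, (p2 ∧ p1) ⊢ p1
      [Ax] p1 ⊢ p1

Result: YES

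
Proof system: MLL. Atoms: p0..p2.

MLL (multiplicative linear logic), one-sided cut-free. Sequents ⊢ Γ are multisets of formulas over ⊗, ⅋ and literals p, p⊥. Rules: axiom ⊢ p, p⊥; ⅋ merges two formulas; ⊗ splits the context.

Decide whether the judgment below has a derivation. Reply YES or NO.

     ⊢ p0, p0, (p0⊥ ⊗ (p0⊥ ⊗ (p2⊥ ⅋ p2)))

Derivation (root first):
[⊗]  ⊢ p0, p0, (p0⊥ ⊗ (p0⊥ ⊗ (p2⊥ ⅋ p2)))
  [Ax]  ⊢ p0, p0⊥
  [⊗]  ⊢ p0, (p0⊥ ⊗ (p2⊥ ⅋ p2))
    [Ax]  ⊢ p0, p0⊥
    [⅋]  ⊢ (p2⊥ ⅋ p2)
      [Ax]  ⊢ p2, p2⊥

Result: YES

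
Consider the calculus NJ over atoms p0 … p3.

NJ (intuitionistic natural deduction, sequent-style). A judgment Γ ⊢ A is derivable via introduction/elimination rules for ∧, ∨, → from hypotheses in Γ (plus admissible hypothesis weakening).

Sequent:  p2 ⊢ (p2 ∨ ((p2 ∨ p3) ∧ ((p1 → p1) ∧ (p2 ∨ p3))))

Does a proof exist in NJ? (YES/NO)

Proof tree:
[∨I₂] p2 ⊢ (p2 ∨ ((p2 ∨ p3) ∧ ((p1 → p1) ∧ (p2 ∨ p3))))
  [∧I] p2 ⊢ ((p2 ∨ p3) ∧ ((p1 → p1) ∧ (p2 ∨ p3)))
    [∨I₁] p2 ⊢ (p2 ∨ p3)
      [Ax] p2 ⊢ p2
    [∧I] p2 ⊢ ((p1 → p1) ∧ (p2 ∨ p3))
      [→I]  ⊢ (p1 → p1)
        [Ax] p1 ⊢ p1
      [∨I₁] p2 ⊢ (p2 ∨ p3)
        [Ax] p2 ⊢ p2

Result: YES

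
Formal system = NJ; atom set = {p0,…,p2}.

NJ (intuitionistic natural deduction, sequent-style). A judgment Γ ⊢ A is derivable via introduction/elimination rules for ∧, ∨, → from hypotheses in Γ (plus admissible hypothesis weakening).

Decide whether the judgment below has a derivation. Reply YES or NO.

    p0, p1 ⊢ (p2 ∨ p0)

Derivation (root first):
[Wk] p0, p1 ⊢ (p2 ∨ p0)
  [∨I₂] p0 ⊢ (p2 ∨ p0)
    [Ax] p0 ⊢ p0

Result: YES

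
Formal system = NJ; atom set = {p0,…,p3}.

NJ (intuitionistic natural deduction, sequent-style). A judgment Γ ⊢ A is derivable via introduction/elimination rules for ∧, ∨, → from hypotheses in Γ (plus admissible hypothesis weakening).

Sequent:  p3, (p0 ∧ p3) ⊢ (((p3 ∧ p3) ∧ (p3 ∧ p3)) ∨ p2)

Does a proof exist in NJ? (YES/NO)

Proof tree:
[Wk] p3, (p0 ∧ p3) ⊢ (((p3 ∧ p3) ∧ (p3 ∧ p3)) ∨ p2)
  [∨I₁] p3 ⊢ (((p3 ∧ p3) ∧ (p3 ∧ p3)) ∨ p2)
    [∧I] p3 ⊢ ((p3 ∧ p3) ∧ (p3 ∧ p3))
      [∧I] p3 ⊢ (p3 ∧ p3)
        [Ax] p3 ⊢ p3
        [Ax] p3 ⊢ p3
      [∧I] p3 ⊢ (p3 ∧ p3)
        [Ax] p3 ⊢ p3
        [Ax] p3 ⊢ p3

Result: YES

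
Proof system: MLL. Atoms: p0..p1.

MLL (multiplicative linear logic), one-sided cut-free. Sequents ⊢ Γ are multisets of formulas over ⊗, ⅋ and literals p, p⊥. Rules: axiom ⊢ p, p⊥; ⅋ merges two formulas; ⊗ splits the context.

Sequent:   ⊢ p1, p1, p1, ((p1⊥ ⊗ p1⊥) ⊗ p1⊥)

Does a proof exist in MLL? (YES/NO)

Derivation trace:
[⊗]  ⊢ p1, p1, p1, ((p1⊥ ⊗ p1⊥) ⊗ p1⊥)
  [⊗]  ⊢ p1, p1, (p1⊥ ⊗ p1⊥)
    [Ax]  ⊢ p1, p1⊥
    [Ax]  ⊢ p1, p1⊥
  [Ax]  ⊢ p1, p1⊥

Result: YES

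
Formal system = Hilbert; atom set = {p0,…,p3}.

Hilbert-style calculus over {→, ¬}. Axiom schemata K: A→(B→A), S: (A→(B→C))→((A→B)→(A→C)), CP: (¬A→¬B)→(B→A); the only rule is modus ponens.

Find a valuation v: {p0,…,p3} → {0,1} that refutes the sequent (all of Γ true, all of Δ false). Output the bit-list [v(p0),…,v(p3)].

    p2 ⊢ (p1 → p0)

Truth-table refutation:
  v=0000: Γ:[p2=F] Δ:[(p1 → p0)=T] refutes=False
  v=0001: Γ:[p2=F] Δ:[(p1 → p0)=T] refutes=False
  v=0010: Γ:[p2=T] Δ:[(p1 → p0)=T] refutes=False
  v=0011: Γ:[p2=T] Δ:[(p1 → p0)=T] refutes=False
  v=0100: Γ:[p2=F] Δ:[(p1 → p0)=F] refutes=False
  v=0101: Γ:[p2=F] Δ:[(p1 → p0)=F] refutes=False
  v=0110: Γ:[p2=T] Δ:[(p1 → p0)=F] refutes=True  ← countermodel

Result: [0, 1, 1, 0]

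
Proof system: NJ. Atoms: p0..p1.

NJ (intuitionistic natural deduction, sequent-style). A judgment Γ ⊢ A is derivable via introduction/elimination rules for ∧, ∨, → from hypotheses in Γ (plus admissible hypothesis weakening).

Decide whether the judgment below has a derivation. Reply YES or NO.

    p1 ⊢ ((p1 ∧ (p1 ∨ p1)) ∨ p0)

Derivation trace:
[∨I₁] p1 ⊢ ((p1 ∧ (p1 ∨ p1)) ∨ p0)
  [∧I] p1 ⊢ (p1 ∧ (p1 ∨ p1))
    [Ax] p1 ⊢ p1
    [∨I₂] p1, p1 ⊢ (p1 ∨ p1)
      [Wk] p1, p1 ⊢ p1
        [Ax] p1 ⊢ p1

Result: YES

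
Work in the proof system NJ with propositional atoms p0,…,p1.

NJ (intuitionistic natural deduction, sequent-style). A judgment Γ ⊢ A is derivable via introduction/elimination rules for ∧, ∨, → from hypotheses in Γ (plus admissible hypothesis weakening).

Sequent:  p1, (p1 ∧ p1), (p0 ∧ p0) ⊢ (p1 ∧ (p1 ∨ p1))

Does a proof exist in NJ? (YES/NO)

Proof tree:
[∧I] p1, (p1 ∧ p1), (p0 ∧ p0) ⊢ (p1 ∧ (p1 ∨ p1))
  [Ax] p1 ⊢ p1
  [∨I₁] p1, (p0 ∧ p0), (p1 ∧ p1) ⊢ (p1 ∨ p1)
    [Wk] p1, (p0 ∧ p0), (p1 ∧ p1) ⊢ p1
      [Wk] p1, (p0 ∧ p0) ⊢ p1
        [Ax] p1 ⊢ p1

Result: YES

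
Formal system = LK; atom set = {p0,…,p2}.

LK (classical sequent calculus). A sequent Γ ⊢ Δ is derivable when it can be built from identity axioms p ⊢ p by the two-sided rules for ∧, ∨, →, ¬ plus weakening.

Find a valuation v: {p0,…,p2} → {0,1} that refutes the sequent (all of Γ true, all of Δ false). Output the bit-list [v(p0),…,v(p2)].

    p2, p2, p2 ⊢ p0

Enumerate valuations to refute Γ ⊢ Δ:
  v=000: Γ:[p2=F, p2=F, p2=F] Δ:[p0=F] refutes=False
  v=001: Γ:[p2=T, p2=T, p2=T] Δ:[p0=F] refutes=True  ← countermodel

Result: [0, 0, 1]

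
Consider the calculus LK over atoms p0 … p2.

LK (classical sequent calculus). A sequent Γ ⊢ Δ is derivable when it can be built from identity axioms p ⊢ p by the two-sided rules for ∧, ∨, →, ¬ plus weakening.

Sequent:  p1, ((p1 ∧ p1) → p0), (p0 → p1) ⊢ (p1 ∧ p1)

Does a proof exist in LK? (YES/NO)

Derivation (root first):
[→L] p1, ((p1 ∧ p1) → p0), (p0 → p1) ⊢ (p1 ∧ p1)
  [→L] p1, ((p1 ∧ p1) → p0) ⊢ p0
    [∧R] p1 ⊢ (p1 ∧ p1)
      [Ax] p1 ⊢ p1
      [Ax] p1 ⊢ p1
    [Ax] p0 ⊢ p0
  [∧R] p1 ⊢ (p1 ∧ p1)
    [Ax] p1 ⊢ p1
    [Ax] p1 ⊢ p1

Result: YES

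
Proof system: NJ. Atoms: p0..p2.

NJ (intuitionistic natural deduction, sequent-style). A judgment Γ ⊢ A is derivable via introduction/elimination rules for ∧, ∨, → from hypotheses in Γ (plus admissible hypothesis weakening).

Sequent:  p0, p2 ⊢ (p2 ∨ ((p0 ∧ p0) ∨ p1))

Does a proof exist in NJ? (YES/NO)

Proof tree:
[∨I₂] p0, p2 ⊢ (p2 ∨ ((p0 ∧ p0) ∨ p1))
  [Wk] p0, p2 ⊢ ((p0 ∧ p0) ∨ p1)
    [∨I₁] p0 ⊢ ((p0 ∧ p0) ∨ p1)
      [∧I] p0 ⊢ (p0 ∧ p0)
        [Ax] p0 ⊢ p0
        [Ax] p0 ⊢ p0

Result: YES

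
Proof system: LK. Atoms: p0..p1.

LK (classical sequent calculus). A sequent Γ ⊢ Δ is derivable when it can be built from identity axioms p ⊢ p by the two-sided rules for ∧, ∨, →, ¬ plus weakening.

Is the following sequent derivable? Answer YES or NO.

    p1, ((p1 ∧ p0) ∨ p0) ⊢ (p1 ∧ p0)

Proof tree:
[∨L] p1, ((p1 ∧ p0) ∨ p0) ⊢ (p1 ∧ p0)
  [∧L] (p1 ∧ p0) ⊢ (p1 ∧ p0)
    [∧R] p1, p0 ⊢ (p1 ∧ p0)
      [Ax] p1 ⊢ p1
      [Ax] p0 ⊢ p0
  [∧R] p1, p0 ⊢ (p1 ∧ p0)
    [Ax] p1 ⊢ p1
    [Ax] p0 ⊢ p0

Result: YES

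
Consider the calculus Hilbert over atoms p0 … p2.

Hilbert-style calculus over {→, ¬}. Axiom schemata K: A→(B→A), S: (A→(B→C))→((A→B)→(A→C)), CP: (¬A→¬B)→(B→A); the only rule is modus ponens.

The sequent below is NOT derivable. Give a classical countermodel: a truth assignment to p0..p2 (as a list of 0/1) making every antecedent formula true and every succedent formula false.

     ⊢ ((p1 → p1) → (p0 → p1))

Enumerate valuations to refute Γ ⊢ Δ:
  v=000: Γ:[] Δ:[((p1 → p1) → (p0 → p1))=T] refutes=False
  v=001: Γ:[] Δ:[((p1 → p1) → (p0 → p1))=T] refutes=False
  v=010: Γ:[] Δ:[((p1 → p1) → (p0 → p1))=T] refutes=False
  v=011: Γ:[] Δ:[((p1 → p1) → (p0 → p1))=T] refutes=False
  v=100: Γ:[] Δ:[((p1 → p1) → (p0 → p1))=F] refutes=True  ← countermodel

Result: [1, 0, 0]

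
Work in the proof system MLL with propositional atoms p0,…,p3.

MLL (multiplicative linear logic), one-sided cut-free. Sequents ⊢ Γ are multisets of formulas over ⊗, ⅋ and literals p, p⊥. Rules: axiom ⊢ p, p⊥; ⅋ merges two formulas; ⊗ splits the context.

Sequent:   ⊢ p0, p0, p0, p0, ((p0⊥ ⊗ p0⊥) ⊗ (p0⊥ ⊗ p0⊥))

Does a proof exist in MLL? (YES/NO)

Derivation trace:
[⊗]  ⊢ p0, p0, p0, p0, ((p0⊥ ⊗ p0⊥) ⊗ (p0⊥ ⊗ p0⊥))
  [⊗]  ⊢ p0, p0, (p0⊥ ⊗ p0⊥)
    [Ax]  ⊢ p0, p0⊥
    [Ax]  ⊢ p0, p0⊥
  [⊗]  ⊢ p0, p0, (p0⊥ ⊗ p0⊥)
    [Ax]  ⊢ p0, p0⊥
    [Ax]  ⊢ p0, p0⊥

Result: YES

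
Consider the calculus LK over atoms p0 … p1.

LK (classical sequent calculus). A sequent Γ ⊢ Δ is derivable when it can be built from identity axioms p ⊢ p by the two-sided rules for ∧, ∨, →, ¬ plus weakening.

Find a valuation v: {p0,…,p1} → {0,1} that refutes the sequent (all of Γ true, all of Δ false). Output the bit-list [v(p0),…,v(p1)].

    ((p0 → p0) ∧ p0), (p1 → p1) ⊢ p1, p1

Enumerate valuations to refute Γ ⊢ Δ:
  v=00: Γ:[((p0 → p0) ∧ p0)=F, (p1 → p1)=T] Δ:[p1=F, p1=F] refutes=False
  v=01: Γ:[((p0 → p0) ∧ p0)=F, (p1 → p1)=T] Δ:[p1=T, p1=T] refutes=False
  v=10: Γ:[((p0 → p0) ∧ p0)=T, (p1 → p1)=T] Δ:[p1=F, p1=F] refutes=True  ← countermodel

Result: [1, 0]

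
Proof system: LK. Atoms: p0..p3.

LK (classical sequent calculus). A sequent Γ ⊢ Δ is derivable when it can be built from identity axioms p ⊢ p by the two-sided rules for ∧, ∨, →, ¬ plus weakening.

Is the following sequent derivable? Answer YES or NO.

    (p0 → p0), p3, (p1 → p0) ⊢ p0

Truth-table refutation:
  v=0000: Γ:[(p0 → p0)=T, p3=F, (p1 → p0)=T] Δ:[p0=F] refutes=False
  v=0001: Γ:[(p0 → p0)=T, p3=T, (p1 → p0)=T] Δ:[p0=F] refutes=True  ← countermodel

Result: NO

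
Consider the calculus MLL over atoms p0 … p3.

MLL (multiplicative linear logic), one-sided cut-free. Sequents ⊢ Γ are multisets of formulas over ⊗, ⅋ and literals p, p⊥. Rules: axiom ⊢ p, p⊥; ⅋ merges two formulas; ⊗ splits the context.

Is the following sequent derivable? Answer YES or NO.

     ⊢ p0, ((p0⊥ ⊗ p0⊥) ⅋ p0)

Derivation (root first):
[⅋]  ⊢ p0, ((p0⊥ ⊗ p0⊥) ⅋ p0)
  [⊗]  ⊢ p0, p0, (p0⊥ ⊗ p0⊥)
    [Ax]  ⊢ p0, p0⊥
    [Ax]  ⊢ p0, p0⊥

Result: YES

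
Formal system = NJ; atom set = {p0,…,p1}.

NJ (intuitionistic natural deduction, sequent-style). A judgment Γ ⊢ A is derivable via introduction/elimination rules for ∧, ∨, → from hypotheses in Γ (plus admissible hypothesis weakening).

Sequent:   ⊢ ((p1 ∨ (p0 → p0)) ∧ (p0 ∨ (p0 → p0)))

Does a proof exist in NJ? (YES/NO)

Proof tree:
[∧I]  ⊢ ((p1 ∨ (p0 → p0)) ∧ (p0 ∨ (p0 → p0)))
  [∨I₂]  ⊢ (p1 ∨ (p0 → p0))
    [→I]  ⊢ (p0 → p0)
      [Ax] p0 ⊢ p0
  [∨I₂]  ⊢ (p0 ∨ (p0 → p0))
    [→I]  ⊢ (p0 → p0)
      [Ax] p0 ⊢ p0

Result: YES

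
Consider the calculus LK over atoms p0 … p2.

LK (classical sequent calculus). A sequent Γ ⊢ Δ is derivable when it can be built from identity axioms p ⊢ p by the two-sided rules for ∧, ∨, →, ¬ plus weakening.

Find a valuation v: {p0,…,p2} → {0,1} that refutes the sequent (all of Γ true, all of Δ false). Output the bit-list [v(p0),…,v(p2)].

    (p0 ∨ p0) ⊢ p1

Truth-table refutation:
  v=000: Γ:[(p0 ∨ p0)=F] Δ:[p1=F] refutes=False
  v=001: Γ:[(p0 ∨ p0)=F] Δ:[p1=F] refutes=False
  v=010: Γ:[(p0 ∨ p0)=F] Δ:[p1=T] refutes=False
  v=011: Γ:[(p0 ∨ p0)=F] Δ:[p1=T] refutes=False
  v=100: Γ:[(p0 ∨ p0)=T] Δ:[p1=F] refutes=True  ← countermodel

Result: [1, 0, 0]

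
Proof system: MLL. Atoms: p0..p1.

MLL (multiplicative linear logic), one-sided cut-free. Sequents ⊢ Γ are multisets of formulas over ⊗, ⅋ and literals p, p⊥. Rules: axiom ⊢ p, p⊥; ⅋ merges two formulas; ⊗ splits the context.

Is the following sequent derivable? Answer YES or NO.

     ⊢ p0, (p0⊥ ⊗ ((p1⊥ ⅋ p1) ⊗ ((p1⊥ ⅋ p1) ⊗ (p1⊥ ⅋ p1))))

Derivation trace:
[⊗]  ⊢ p0, (p0⊥ ⊗ ((p1⊥ ⅋ p1) ⊗ ((p1⊥ ⅋ p1) ⊗ (p1⊥ ⅋ p1))))
  [Ax]  ⊢ p0, p0⊥
  [⊗]  ⊢ ((p1⊥ ⅋ p1) ⊗ ((p1⊥ ⅋ p1) ⊗ (p1⊥ ⅋ p1)))
    [⅋]  ⊢ (p1⊥ ⅋ p1)
      [Ax]  ⊢ p1, p1⊥
    [⊗]  ⊢ ((p1⊥ ⅋ p1) ⊗ (p1⊥ ⅋ p1))
      [⅋]  ⊢ (p1⊥ ⅋ p1)
        [Ax]  ⊢ p1, p1⊥
      [⅋]  ⊢ (p1⊥ ⅋ p1)
        [Ax]  ⊢ p1, p1⊥

Result: YES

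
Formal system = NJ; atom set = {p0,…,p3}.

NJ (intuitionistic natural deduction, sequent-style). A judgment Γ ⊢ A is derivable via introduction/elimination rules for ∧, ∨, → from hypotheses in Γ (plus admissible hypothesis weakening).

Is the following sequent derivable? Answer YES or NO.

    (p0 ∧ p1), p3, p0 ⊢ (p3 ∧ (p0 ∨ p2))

Proof tree:
[∧I] (p0 ∧ p1), p3, p0 ⊢ (p3 ∧ (p0 ∨ p2))
  [Ax] p3 ⊢ p3
  [∨I₁] p0, (p0 ∧ p1) ⊢ (p0 ∨ p2)
    [Wk] p0, (p0 ∧ p1) ⊢ p0
      [Ax] p0 ⊢ p0

Result: YES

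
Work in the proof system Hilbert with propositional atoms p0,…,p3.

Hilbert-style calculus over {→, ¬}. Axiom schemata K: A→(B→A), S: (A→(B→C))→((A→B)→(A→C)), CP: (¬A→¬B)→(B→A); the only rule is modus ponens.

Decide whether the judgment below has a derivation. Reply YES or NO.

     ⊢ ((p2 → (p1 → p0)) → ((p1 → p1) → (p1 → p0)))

Search for a countermodel by truth-table:
  v=0000: Γ:[] Δ:[((p2 → (p1 → p0)) → ((p1 → p1) → (p1 → p0)))=T] refutes=False
  v=0001: Γ:[] Δ:[((p2 → (p1 → p0)) → ((p1 → p1) → (p1 → p0)))=T] refutes=False
  v=0010: Γ:[] Δ:[((p2 → (p1 → p0)) → ((p1 → p1) → (p1 → p0)))=T] refutes=False
  v=0011: Γ:[] Δ:[((p2 → (p1 → p0)) → ((p1 → p1) → (p1 → p0)))=T] refutes=False
  v=0100: Γ:[] Δ:[((p2 → (p1 → p0)) → ((p1 → p1) → (p1 → p0)))=F] refutes=True  ← countermodel

Result: NO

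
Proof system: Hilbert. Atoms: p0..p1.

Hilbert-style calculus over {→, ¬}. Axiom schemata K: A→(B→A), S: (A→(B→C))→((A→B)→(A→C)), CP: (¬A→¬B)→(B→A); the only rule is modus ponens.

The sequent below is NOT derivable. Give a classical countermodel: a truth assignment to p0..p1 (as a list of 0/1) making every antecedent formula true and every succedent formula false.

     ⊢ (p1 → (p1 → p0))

Search for a countermodel by truth-table:
  v=00: Γ:[] Δ:[(p1 → (p1 → p0))=T] refutes=False
  v=01: Γ:[] Δ:[(p1 → (p1 → p0))=F] refutes=True  ← countermodel

Result: [0, 1]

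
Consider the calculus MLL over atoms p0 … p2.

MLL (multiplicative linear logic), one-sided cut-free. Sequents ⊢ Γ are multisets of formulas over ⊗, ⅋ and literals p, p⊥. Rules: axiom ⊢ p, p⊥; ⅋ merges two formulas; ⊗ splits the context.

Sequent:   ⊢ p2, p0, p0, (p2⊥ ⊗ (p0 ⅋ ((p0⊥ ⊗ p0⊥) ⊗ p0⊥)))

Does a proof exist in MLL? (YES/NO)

Derivation trace:
[⊗]  ⊢ p2, p0, p0, (p2⊥ ⊗ (p0 ⅋ ((p0⊥ ⊗ p0⊥) ⊗ p0⊥)))
  [Ax]  ⊢ p2, p2⊥
  [⅋]  ⊢ p0, p0, (p0 ⅋ ((p0⊥ ⊗ p0⊥) ⊗ p0⊥))
    [⊗]  ⊢ p0, p0, p0, ((p0⊥ ⊗ p0⊥) ⊗ p0⊥)
      [⊗]  ⊢ p0, p0, (p0⊥ ⊗ p0⊥)
        [Ax]  ⊢ p0, p0⊥
        [Ax]  ⊢ p0, p0⊥
      [Ax]  ⊢ p0, p0⊥

Result: YES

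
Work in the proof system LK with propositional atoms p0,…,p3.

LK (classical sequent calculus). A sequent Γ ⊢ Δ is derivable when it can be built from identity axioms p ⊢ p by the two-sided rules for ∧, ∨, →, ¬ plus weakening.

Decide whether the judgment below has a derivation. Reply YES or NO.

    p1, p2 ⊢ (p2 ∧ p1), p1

Proof tree:
[WR] p1, p2 ⊢ (p2 ∧ p1), p1
  [∧R] p1, p2 ⊢ (p2 ∧ p1)
    [Ax] p2 ⊢ p2
    [Ax] p1 ⊢ p1

Result: YES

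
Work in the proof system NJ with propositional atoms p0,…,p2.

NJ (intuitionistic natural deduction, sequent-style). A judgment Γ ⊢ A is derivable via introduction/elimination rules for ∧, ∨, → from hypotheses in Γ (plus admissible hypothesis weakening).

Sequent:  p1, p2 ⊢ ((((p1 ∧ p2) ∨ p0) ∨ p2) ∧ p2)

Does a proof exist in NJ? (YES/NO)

Derivation (root first):
[∧I] p1, p2 ⊢ ((((p1 ∧ p2) ∨ p0) ∨ p2) ∧ p2)
  [∨I₁] p1, p2 ⊢ (((p1 ∧ p2) ∨ p0) ∨ p2)
    [∨I₁] p1, p2 ⊢ ((p1 ∧ p2) ∨ p0)
      [∧I] p1, p2 ⊢ (p1 ∧ p2)
        [Ax] p1 ⊢ p1
        [Ax] p2 ⊢ p2
  [Ax] p2 ⊢ p2

Result: YES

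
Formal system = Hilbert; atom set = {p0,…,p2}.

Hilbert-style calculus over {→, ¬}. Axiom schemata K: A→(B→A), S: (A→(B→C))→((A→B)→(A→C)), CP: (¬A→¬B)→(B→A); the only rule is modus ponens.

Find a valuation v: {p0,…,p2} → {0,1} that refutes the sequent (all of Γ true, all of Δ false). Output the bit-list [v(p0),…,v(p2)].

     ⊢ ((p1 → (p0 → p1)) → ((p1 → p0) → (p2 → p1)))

Truth-table refutation:
  v=000: Γ:[] Δ:[((p1 → (p0 → p1)) → ((p1 → p0) → (p2 → p1)))=T] refutes=False
  v=001: Γ:[] Δ:[((p1 → (p0 → p1)) → ((p1 → p0) → (p2 → p1)))=F] refutes=True  ← countermodel

Result: [0, 0, 1]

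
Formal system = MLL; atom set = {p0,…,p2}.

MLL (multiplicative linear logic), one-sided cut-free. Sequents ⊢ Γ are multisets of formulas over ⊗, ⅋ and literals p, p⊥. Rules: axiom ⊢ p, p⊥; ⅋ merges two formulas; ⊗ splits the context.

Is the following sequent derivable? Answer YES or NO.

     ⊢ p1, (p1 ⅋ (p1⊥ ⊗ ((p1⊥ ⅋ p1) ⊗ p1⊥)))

Proof tree:
[⅋]  ⊢ p1, (p1 ⅋ (p1⊥ ⊗ ((p1⊥ ⅋ p1) ⊗ p1⊥)))
  [⊗]  ⊢ p1, p1, (p1⊥ ⊗ ((p1⊥ ⅋ p1) ⊗ p1⊥))
    [Ax]  ⊢ p1, p1⊥
    [⊗]  ⊢ p1, ((p1⊥ ⅋ p1) ⊗ p1⊥)
      [⅋]  ⊢ (p1⊥ ⅋ p1)
        [Ax]  ⊢ p1, p1⊥
      [Ax]  ⊢ p1, p1⊥

Result: YES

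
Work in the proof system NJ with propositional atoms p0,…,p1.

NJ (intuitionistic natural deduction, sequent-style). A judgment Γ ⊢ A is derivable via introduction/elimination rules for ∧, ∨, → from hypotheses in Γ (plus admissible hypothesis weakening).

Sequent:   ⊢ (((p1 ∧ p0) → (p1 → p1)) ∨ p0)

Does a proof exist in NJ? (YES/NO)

Proof tree:
[∨I₁]  ⊢ (((p1 ∧ p0) → (p1 → p1)) ∨ p0)
  [→I]  ⊢ ((p1 ∧ p0) → (p1 → p1))
    [Wk] (p1 ∧ p0) ⊢ (p1 → p1)
      [→I]  ⊢ (p1 → p1)
        [Ax] p1 ⊢ p1

Result: YES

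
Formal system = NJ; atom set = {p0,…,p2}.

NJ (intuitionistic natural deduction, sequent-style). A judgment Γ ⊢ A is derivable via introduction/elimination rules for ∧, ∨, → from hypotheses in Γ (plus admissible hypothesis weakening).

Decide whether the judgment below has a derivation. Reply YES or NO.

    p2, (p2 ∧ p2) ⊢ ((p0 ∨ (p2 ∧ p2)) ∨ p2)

Proof tree:
[∨I₁] p2, (p2 ∧ p2) ⊢ ((p0 ∨ (p2 ∧ p2)) ∨ p2)
  [∨I₂] p2, (p2 ∧ p2) ⊢ (p0 ∨ (p2 ∧ p2))
    [Wk] p2, (p2 ∧ p2) ⊢ (p2 ∧ p2)
      [∧I] p2 ⊢ (p2 ∧ p2)
        [Ax] p2 ⊢ p2
        [Ax] p2 ⊢ p2

Result: YES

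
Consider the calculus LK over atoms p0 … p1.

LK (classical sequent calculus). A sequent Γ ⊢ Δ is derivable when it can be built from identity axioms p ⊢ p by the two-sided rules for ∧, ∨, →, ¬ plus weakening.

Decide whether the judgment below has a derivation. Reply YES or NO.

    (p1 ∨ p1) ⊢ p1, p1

Proof tree:
[WR] (p1 ∨ p1) ⊢ p1, p1
  [∨L] (p1 ∨ p1) ⊢ p1
    [Ax] p1 ⊢ p1
    [Ax] p1 ⊢ p1

Result: YES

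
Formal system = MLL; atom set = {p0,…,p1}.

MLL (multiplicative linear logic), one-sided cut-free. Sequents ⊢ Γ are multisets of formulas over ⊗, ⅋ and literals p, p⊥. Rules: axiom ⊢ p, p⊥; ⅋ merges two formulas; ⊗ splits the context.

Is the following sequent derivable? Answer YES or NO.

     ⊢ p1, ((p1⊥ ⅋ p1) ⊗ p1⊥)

Derivation trace:
[⊗]  ⊢ p1, ((p1⊥ ⅋ p1) ⊗ p1⊥)
  [⅋]  ⊢ (p1⊥ ⅋ p1)
    [Ax]  ⊢ p1, p1⊥
  [Ax]  ⊢ p1, p1⊥

Result: YES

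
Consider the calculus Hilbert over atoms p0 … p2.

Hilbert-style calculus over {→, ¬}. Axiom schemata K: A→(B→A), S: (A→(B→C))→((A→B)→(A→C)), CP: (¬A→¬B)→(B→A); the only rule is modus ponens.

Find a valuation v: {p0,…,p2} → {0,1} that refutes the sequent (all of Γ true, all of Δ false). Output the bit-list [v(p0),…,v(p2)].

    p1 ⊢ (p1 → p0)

Search for a countermodel by truth-table:
  v=000: Γ:[p1=F] Δ:[(p1 → p0)=T] refutes=False
  v=001: Γ:[p1=F] Δ:[(p1 → p0)=T] refutes=False
  v=010: Γ:[p1=T] Δ:[(p1 → p0)=F] refutes=True  ← countermodel

Result: [0, 1, 0]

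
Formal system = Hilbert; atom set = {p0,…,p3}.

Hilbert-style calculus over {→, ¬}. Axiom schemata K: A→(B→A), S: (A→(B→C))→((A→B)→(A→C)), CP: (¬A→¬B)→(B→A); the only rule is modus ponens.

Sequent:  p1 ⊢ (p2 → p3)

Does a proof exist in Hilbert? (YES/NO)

Enumerate valuations to refute Γ ⊢ Δ:
  v=0000: Γ:[p1=F] Δ:[(p2 → p3)=T] refutes=False
  v=0001: Γ:[p1=F] Δ:[(p2 → p3)=T] refutes=False
  v=0010: Γ:[p1=F] Δ:[(p2 → p3)=F] refutes=False
  v=0011: Γ:[p1=F] Δ:[(p2 → p3)=T] refutes=False
  v=0100: Γ:[p1=T] Δ:[(p2 → p3)=T] refutes=False
  v=0101: Γ:[p1=T] Δ:[(p2 → p3)=T] refutes=False
  v=0110: Γ:[p1=T] Δ:[(p2 → p3)=F] refutes=True  ← countermodel

Result: NO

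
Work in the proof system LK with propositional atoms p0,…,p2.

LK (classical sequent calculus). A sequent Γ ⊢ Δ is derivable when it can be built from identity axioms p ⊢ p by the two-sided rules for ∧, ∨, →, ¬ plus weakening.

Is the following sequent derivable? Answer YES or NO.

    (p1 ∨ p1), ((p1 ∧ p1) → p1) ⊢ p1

Proof tree:
[→L] (p1 ∨ p1), ((p1 ∧ p1) → p1) ⊢ p1
  [∨L] (p1 ∨ p1) ⊢ p1, (p1 ∧ p1)
    [Ax] p1 ⊢ p1
    [∧R] p1 ⊢ (p1 ∧ p1)
      [Ax] p1 ⊢ p1
      [Ax] p1 ⊢ p1
  [Ax] p1 ⊢ p1

Result: YES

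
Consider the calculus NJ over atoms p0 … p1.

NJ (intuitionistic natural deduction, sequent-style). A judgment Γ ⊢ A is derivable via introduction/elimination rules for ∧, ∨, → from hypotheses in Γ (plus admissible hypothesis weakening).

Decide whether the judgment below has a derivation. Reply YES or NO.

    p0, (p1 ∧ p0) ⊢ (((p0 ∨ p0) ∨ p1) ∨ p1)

Derivation (root first):
[∨I₁] p0, (p1 ∧ p0) ⊢ (((p0 ∨ p0) ∨ p1) ∨ p1)
  [∨I₁] p0, (p1 ∧ p0) ⊢ ((p0 ∨ p0) ∨ p1)
    [∨I₂] p0, (p1 ∧ p0) ⊢ (p0 ∨ p0)
      [Wk] p0, (p1 ∧ p0) ⊢ p0
        [Ax] p0 ⊢ p0

Result: YES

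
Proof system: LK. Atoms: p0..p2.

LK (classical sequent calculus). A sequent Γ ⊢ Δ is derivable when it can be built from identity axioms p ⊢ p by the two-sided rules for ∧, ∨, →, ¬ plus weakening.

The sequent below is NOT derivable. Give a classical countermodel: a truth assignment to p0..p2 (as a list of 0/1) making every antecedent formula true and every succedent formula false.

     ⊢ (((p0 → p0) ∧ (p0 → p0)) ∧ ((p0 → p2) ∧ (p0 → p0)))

Search for a countermodel by truth-table:
  v=000: Γ:[] Δ:[(((p0 → p0) ∧ (p0 → p0)) ∧ ((p0 → p2) ∧ (p0 → p0)))=T] refutes=False
  v=001: Γ:[] Δ:[(((p0 → p0) ∧ (p0 → p0)) ∧ ((p0 → p2) ∧ (p0 → p0)))=T] refutes=False
  v=010: Γ:[] Δ:[(((p0 → p0) ∧ (p0 → p0)) ∧ ((p0 → p2) ∧ (p0 → p0)))=T] refutes=False
  v=011: Γ:[] Δ:[(((p0 → p0) ∧ (p0 → p0)) ∧ ((p0 → p2) ∧ (p0 → p0)))=T] refutes=False
  v=100: Γ:[] Δ:[(((p0 → p0) ∧ (p0 → p0)) ∧ ((p0 → p2) ∧ (p0 → p0)))=F] refutes=True  ← countermodel

Result: [1, 0, 0]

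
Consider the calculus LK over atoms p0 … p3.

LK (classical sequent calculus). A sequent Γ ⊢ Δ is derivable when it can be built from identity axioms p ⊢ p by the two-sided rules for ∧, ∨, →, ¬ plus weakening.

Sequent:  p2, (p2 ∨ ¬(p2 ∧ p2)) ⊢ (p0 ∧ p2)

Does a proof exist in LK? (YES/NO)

Enumerate valuations to refute Γ ⊢ Δ:
  v=0000: Γ:[p2=F, (p2 ∨ ¬(p2 ∧ p2))=T] Δ:[(p0 ∧ p2)=F] refutes=False
  v=0001: Γ:[p2=F, (p2 ∨ ¬(p2 ∧ p2))=T] Δ:[(p0 ∧ p2)=F] refutes=False
  v=0010: Γ:[p2=T, (p2 ∨ ¬(p2 ∧ p2))=T] Δ:[(p0 ∧ p2)=F] refutes=True  ← countermodel

Result: NO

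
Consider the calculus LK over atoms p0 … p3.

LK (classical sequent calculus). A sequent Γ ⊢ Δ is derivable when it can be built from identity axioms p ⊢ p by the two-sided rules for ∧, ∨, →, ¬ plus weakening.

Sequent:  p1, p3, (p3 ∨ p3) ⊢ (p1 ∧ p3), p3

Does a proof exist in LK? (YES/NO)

Proof tree:
[∨L] p1, p3, (p3 ∨ p3) ⊢ (p1 ∧ p3), p3
  [WL] p1, p3, p1, p3 ⊢ (p1 ∧ p3)
    [WL] p1, p3, p1 ⊢ (p1 ∧ p3)
      [∧R] p1, p3 ⊢ (p1 ∧ p3)
        [Ax] p1 ⊢ p1
        [Ax] p3 ⊢ p3
  [Ax] p3 ⊢ p3

Result: YES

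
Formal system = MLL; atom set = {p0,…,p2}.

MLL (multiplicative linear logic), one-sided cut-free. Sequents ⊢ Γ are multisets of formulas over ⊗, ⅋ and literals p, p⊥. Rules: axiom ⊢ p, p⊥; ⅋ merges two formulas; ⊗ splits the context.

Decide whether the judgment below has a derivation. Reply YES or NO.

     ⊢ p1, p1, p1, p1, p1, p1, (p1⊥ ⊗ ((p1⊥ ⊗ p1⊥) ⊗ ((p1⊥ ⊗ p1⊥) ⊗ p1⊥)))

Proof tree:
[⊗]  ⊢ p1, p1, p1, p1, p1, p1, (p1⊥ ⊗ ((p1⊥ ⊗ p1⊥) ⊗ ((p1⊥ ⊗ p1⊥) ⊗ p1⊥)))
  [Ax]  ⊢ p1, p1⊥
  [⊗]  ⊢ p1, p1, p1, p1, p1, ((p1⊥ ⊗ p1⊥) ⊗ ((p1⊥ ⊗ p1⊥) ⊗ p1⊥))
    [⊗]  ⊢ p1, p1, (p1⊥ ⊗ p1⊥)
      [Ax]  ⊢ p1, p1⊥
      [Ax]  ⊢ p1, p1⊥
    [⊗]  ⊢ p1, p1, p1, ((p1⊥ ⊗ p1⊥) ⊗ p1⊥)
      [⊗]  ⊢ p1, p1, (p1⊥ ⊗ p1⊥)
        [Ax]  ⊢ p1, p1⊥
        [Ax]  ⊢ p1, p1⊥
      [Ax]  ⊢ p1, p1⊥

Result: YES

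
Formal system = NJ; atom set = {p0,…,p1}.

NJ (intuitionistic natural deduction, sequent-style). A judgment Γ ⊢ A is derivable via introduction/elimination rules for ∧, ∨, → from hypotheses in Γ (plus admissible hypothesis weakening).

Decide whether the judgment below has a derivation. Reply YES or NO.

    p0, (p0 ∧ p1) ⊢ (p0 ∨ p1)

Derivation (root first):
[∨I₁] p0, (p0 ∧ p1) ⊢ (p0 ∨ p1)
  [Wk] p0, (p0 ∧ p1) ⊢ p0
    [Ax] p0 ⊢ p0

Result: YES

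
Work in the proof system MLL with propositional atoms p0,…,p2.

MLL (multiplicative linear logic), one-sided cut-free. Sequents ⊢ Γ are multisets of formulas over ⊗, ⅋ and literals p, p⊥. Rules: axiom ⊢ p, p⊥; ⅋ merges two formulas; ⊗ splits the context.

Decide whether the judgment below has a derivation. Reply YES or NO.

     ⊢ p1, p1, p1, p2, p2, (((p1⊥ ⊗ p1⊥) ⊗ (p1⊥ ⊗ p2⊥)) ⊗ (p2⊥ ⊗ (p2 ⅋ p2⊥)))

Derivation (root first):
[⊗]  ⊢ p1, p1, p1, p2, p2, (((p1⊥ ⊗ p1⊥) ⊗ (p1⊥ ⊗ p2⊥)) ⊗ (p2⊥ ⊗ (p2 ⅋ p2⊥)))
  [⊗]  ⊢ p1, p1, p1, p2, ((p1⊥ ⊗ p1⊥) ⊗ (p1⊥ ⊗ p2⊥))
    [⊗]  ⊢ p1, p1, (p1⊥ ⊗ p1⊥)
      [Ax]  ⊢ p1, p1⊥
      [Ax]  ⊢ p1, p1⊥
    [⊗]  ⊢ p1, p2, (p1⊥ ⊗ p2⊥)
      [Ax]  ⊢ p1, p1⊥
      [Ax]  ⊢ p2, p2⊥
  [⊗]  ⊢ p2, (p2⊥ ⊗ (p2 ⅋ p2⊥))
    [Ax]  ⊢ p2, p2⊥
    [⅋]  ⊢ (p2 ⅋ p2⊥)
      [Ax]  ⊢ p2, p2⊥

Result: YES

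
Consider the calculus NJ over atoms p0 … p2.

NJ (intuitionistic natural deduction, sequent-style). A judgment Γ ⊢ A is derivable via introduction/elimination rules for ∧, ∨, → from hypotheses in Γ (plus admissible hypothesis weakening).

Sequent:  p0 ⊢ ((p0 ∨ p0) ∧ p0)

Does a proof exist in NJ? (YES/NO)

Proof tree:
[∧I] p0 ⊢ ((p0 ∨ p0) ∧ p0)
  [∨I₁] p0 ⊢ (p0 ∨ p0)
    [Ax] p0 ⊢ p0
  [Ax] p0 ⊢ p0

Result: YES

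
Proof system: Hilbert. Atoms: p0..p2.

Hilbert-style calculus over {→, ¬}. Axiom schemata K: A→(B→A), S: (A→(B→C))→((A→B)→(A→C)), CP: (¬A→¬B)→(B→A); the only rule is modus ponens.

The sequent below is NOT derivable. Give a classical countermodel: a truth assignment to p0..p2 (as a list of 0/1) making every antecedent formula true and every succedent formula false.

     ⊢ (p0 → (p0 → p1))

Enumerate valuations to refute Γ ⊢ Δ:
  v=000: Γ:[] Δ:[(p0 → (p0 → p1))=T] refutes=False
  v=001: Γ:[] Δ:[(p0 → (p0 → p1))=T] refutes=False
  v=010: Γ:[] Δ:[(p0 → (p0 → p1))=T] refutes=False
  v=011: Γ:[] Δ:[(p0 → (p0 → p1))=T] refutes=False
  v=100: Γ:[] Δ:[(p0 → (p0 → p1))=F] refutes=True  ← countermodel

Result: [1, 0, 0]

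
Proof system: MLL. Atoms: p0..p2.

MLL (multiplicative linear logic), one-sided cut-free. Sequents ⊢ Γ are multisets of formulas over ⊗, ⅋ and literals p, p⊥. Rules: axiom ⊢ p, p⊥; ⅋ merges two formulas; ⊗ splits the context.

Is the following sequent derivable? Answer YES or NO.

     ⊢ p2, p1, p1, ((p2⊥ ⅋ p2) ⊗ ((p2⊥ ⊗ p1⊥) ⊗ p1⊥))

Derivation trace:
[⊗]  ⊢ p2, p1, p1, ((p2⊥ ⅋ p2) ⊗ ((p2⊥ ⊗ p1⊥) ⊗ p1⊥))
  [⅋]  ⊢ (p2⊥ ⅋ p2)
    [Ax]  ⊢ p2, p2⊥
  [⊗]  ⊢ p2, p1, p1, ((p2⊥ ⊗ p1⊥) ⊗ p1⊥)
    [⊗]  ⊢ p2, p1, (p2⊥ ⊗ p1⊥)
      [Ax]  ⊢ p2, p2⊥
      [Ax]  ⊢ p1, p1⊥
    [Ax]  ⊢ p1, p1⊥

Result: YES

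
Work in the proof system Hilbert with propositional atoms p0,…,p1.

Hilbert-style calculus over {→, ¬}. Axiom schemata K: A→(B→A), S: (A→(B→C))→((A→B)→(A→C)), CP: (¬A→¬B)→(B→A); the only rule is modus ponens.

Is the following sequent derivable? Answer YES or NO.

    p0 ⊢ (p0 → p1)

Truth-table refutation:
  v=00: Γ:[p0=F] Δ:[(p0 → p1)=T] refutes=False
  v=01: Γ:[p0=F] Δ:[(p0 → p1)=T] refutes=False
  v=10: Γ:[p0=T] Δ:[(p0 → p1)=F] refutes=True  ← countermodel

Result: NO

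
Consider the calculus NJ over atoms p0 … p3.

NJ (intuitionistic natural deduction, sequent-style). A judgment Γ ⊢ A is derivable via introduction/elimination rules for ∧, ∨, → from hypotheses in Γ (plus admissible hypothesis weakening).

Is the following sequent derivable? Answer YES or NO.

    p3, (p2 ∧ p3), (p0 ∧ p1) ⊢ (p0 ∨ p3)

Derivation (root first):
[Wk] p3, (p2 ∧ p3), (p0 ∧ p1) ⊢ (p0 ∨ p3)
  [∨I₂] p3, (p2 ∧ p3) ⊢ (p0 ∨ p3)
    [Wk] p3, (p2 ∧ p3) ⊢ p3
      [Ax] p3 ⊢ p3

Result: YES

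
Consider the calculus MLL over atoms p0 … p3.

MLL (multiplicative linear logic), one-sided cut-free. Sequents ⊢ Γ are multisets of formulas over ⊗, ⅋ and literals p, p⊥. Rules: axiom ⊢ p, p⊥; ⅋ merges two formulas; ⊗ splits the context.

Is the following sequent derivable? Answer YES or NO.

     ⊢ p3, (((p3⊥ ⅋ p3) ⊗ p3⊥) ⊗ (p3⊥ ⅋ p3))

Proof tree:
[⊗]  ⊢ p3, (((p3⊥ ⅋ p3) ⊗ p3⊥) ⊗ (p3⊥ ⅋ p3))
  [⊗]  ⊢ p3, ((p3⊥ ⅋ p3) ⊗ p3⊥)
    [⅋]  ⊢ (p3⊥ ⅋ p3)
      [Ax]  ⊢ p3, p3⊥
    [Ax]  ⊢ p3, p3⊥
  [⅋]  ⊢ (p3⊥ ⅋ p3)
    [Ax]  ⊢ p3, p3⊥

Result: YES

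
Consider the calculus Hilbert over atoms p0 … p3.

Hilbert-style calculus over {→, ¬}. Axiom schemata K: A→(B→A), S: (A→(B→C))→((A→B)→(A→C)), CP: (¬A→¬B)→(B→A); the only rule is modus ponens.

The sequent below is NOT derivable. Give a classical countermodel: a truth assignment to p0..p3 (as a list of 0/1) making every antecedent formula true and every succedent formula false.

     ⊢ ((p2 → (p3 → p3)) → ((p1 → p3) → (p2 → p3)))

Enumerate valuations to refute Γ ⊢ Δ:
  v=0000: Γ:[] Δ:[((p2 → (p3 → p3)) → ((p1 → p3) → (p2 → p3)))=T] refutes=False
  v=0001: Γ:[] Δ:[((p2 → (p3 → p3)) → ((p1 → p3) → (p2 → p3)))=T] refutes=False
  v=0010: Γ:[] Δ:[((p2 → (p3 → p3)) → ((p1 → p3) → (p2 → p3)))=F] refutes=True  ← countermodel

Result: [0, 0, 1, 0]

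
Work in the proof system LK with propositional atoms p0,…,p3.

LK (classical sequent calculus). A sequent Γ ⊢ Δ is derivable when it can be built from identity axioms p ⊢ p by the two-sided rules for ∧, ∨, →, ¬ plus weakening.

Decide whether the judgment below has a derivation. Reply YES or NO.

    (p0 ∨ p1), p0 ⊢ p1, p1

Enumerate valuations to refute Γ ⊢ Δ:
  v=0000: Γ:[(p0 ∨ p1)=F, p0=F] Δ:[p1=F, p1=F] refutes=False
  v=0001: Γ:[(p0 ∨ p1)=F, p0=F] Δ:[p1=F, p1=F] refutes=False
  v=0010: Γ:[(p0 ∨ p1)=F, p0=F] Δ:[p1=F, p1=F] refutes=False
  v=0011: Γ:[(p0 ∨ p1)=F, p0=F] Δ:[p1=F, p1=F] refutes=False
  v=0100: Γ:[(p0 ∨ p1)=T, p0=F] Δ:[p1=T, p1=T] refutes=False
  v=0101: Γ:[(p0 ∨ p1)=T, p0=F] Δ:[p1=T, p1=T] refutes=False
  v=0110: Γ:[(p0 ∨ p1)=T, p0=F] Δ:[p1=T, p1=T] refutes=False
  v=0111: Γ:[(p0 ∨ p1)=T, p0=F] Δ:[p1=T, p1=T] refutes=False
  v=1000: Γ:[(p0 ∨ p1)=T, p0=T] Δ:[p1=F, p1=F] refutes=True  ← countermodel

Result: NO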